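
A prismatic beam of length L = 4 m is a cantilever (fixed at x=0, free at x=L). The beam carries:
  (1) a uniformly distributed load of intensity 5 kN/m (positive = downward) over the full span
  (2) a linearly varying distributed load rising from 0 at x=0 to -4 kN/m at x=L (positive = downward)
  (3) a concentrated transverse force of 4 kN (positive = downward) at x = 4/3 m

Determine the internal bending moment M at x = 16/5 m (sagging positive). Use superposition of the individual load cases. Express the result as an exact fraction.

M(16/5) = -152/375 kN·m

Load 1 — uniform load w=5 kN/m over full span:
  M_1 = -w(L-x)²/2 = -5·(4-(16/5))²/2 = -8/5 kN·m
Load 2 — triangular load w₀=-4 kN/m (0→w₀ over full span):
  M_2 = w₀Lx/2 - w₀L²/3 - w₀x³/(6L) = (-4)·4·(16/5)/2 - (-4)·4²/3 - (-4)·(16/5)³/(6·4) = 448/375 kN·m
Load 3 — point force P=4 kN at a=4/3 m (b=L-a=8/3):
  M_3 = 0  [x>a] = 0 kN·m
Superposition: M = Σ M_i = -152/375 kN·m ≈ -0.405333 kN·m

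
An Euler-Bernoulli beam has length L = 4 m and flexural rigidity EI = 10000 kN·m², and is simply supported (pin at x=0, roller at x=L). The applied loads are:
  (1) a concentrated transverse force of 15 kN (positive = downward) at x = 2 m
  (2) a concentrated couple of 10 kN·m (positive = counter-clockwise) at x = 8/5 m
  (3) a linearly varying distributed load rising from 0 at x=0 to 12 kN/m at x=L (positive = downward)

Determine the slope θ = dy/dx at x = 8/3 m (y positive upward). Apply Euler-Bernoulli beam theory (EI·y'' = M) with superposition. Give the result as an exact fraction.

Load 1 — point force P=15 kN at a=2 m (b=L-a=2):
  θ_1 = -Pa(2L²-6Lx+3x²+a²)/(6LEI)  [x>a] = -15·2·(2·4²-6·4·(8/3)+3·(8/3)²+2²)/(6·4·10000) = 1/1200 rad
Load 2 — applied couple M₀=10 kN·m at a=8/5 m (b=L-a=12/5):
  θ_2 = (M₀x²/(2L)-M₀(x-a)+C₁)/EI  [x>a] with C₁=M₀(3b²-L²)/(6L)=8/15 = (10·(8/3)²/(2·4)-10·((8/3)-(8/5))+(8/15))/10000 = -7/56250 rad
Load 3 — triangular load w₀=12 kN/m (0→w₀ over full span):
  θ_3 = -w₀(7L⁴-30L²x²+15x⁴)/(360LEI) = -12·(7·4⁴-30·4²·(8/3)²+15·(8/3)⁴)/(360·4·10000) = 182/253125 rad
Superposition: θ = Σ θ_i = 5783/4050000 rad ≈ 0.001428 rad

θ(8/3) = 5783/4050000 rad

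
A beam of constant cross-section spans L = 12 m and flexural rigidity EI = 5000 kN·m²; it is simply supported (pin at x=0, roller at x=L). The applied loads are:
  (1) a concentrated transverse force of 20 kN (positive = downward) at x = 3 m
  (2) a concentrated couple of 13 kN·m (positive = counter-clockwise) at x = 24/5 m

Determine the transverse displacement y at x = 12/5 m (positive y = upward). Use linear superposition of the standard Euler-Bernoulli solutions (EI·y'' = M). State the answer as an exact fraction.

y(12/5) = -20997/312500 m

Load 1 — point force P=20 kN at a=3 m (b=L-a=9):
  y_1 = -Pbx(L²-b²-x²)/(6LEI)  [x≤a] = -20·9·(12/5)·(12²-9²-(12/5)²)/(6·12·5000) = -4293/62500 m
Load 2 — applied couple M₀=13 kN·m at a=24/5 m (b=L-a=36/5):
  y_2 = (M₀x³/(6L)+C₁x)/EI  [x≤a] with C₁=M₀(3b²-L²)/(6L)=52/25 = (13·(12/5)³/(6·12)+(52/25)·(12/5))/5000 = 117/78125 m
Superposition: y = Σ y_i = -20997/312500 m ≈ -0.067190 m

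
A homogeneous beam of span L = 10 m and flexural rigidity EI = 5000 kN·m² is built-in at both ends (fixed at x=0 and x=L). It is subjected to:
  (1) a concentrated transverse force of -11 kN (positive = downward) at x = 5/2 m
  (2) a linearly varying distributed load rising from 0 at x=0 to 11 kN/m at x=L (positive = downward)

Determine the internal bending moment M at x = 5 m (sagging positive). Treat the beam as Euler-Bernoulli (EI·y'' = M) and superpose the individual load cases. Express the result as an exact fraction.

M(5) = 935/48 kN·m

Load 1 — point force P=-11 kN at a=5/2 m (b=L-a=15/2):
  M_1 = Pa²(a+3b)(L-x)/L³ - Pa²b/L²  [x>a] = (-11)·(5/2)²·((5/2)+3·(15/2))·(10-5)/10³ - (-11)·(5/2)²·(15/2)/10² = -55/16 kN·m
Load 2 — triangular load w₀=11 kN/m (0→w₀ over full span):
  M_2 = 3w₀Lx/20 - w₀L²/30 - w₀x³/(6L) = 3·11·10·5/20 - 11·10²/30 - 11·5³/(6·10) = 275/12 kN·m
Superposition: M = Σ M_i = 935/48 kN·m ≈ 19.479167 kN·m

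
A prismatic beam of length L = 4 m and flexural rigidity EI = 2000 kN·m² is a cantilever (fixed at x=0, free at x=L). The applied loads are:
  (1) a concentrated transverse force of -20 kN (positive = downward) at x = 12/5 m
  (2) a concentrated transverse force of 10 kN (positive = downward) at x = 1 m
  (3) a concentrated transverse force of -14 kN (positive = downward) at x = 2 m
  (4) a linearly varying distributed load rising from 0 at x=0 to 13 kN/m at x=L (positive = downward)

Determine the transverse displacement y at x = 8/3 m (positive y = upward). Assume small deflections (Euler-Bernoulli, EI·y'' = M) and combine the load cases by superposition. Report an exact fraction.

Load 1 — point force P=-20 kN at a=12/5 m (b=L-a=8/5):
  y_1 = -Pa²(3x-a)/(6EI)  [x>a] = -(-20)·(12/5)²·(3·(8/3)-(12/5))/(6·2000) = 168/3125 m
Load 2 — point force P=10 kN at a=1 m (b=L-a=3):
  y_2 = -Pa²(3x-a)/(6EI)  [x>a] = -10·1²·(3·(8/3)-1)/(6·2000) = -7/1200 m
Load 3 — point force P=-14 kN at a=2 m (b=L-a=2):
  y_3 = -Pa²(3x-a)/(6EI)  [x>a] = -(-14)·2²·(3·(8/3)-2)/(6·2000) = 7/250 m
Load 4 — triangular load w₀=13 kN/m (0→w₀ over full span):
  y_4 = (w₀Lx³/12-w₀L²x²/6-w₀x⁵/(120L))/EI = (13·4·(8/3)³/12-13·4²·(8/3)²/6-13·(8/3)⁵/(120·4))/2000 = -38272/455625 m
Superposition: y = Σ y_i = -294233/36450000 m ≈ -0.008072 m

y(8/3) = -294233/36450000 m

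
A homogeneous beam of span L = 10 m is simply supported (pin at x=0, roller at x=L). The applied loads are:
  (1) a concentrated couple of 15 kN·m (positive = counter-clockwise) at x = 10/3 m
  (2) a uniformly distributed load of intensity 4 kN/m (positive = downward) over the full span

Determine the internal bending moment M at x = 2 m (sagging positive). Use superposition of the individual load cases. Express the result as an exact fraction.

M(2) = 35 kN·m

Load 1 — applied couple M₀=15 kN·m at a=10/3 m (b=L-a=20/3):
  M_1 = M₀x/L  [x≤a] = 15·2/10 = 3 kN·m
Load 2 — uniform load w=4 kN/m over full span:
  M_2 = wx(L-x)/2 = 4·2·(10-2)/2 = 32 kN·m
Superposition: M = Σ M_i = 35 kN·m ≈ 35.000000 kN·m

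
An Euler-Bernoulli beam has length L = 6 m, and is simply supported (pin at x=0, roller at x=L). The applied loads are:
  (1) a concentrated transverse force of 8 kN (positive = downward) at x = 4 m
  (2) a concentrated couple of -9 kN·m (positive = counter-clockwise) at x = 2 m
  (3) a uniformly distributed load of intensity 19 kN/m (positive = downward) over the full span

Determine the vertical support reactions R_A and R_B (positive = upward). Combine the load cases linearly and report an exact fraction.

R_A = 349/6 kN, R_B = 383/6 kN

Load 1 — point force P=8 kN at a=4 m (b=L-a=2):
  R_A = Pb/L = 8·2/6 = 8/3 kN
  R_B = Pa/L = 8·4/6 = 16/3 kN
Load 2 — applied couple M₀=-9 kN·m at a=2 m (b=L-a=4):
  R_A = M₀/L = (-9)/6 = -3/2 kN
  R_B = -M₀/L = -(-9)/6 = 3/2 kN
Load 3 — uniform load w=19 kN/m over full span:
  R_A = wL/2 = 19·6/2 = 57 kN
  R_B = wL/2 = 19·6/2 = 57 kN
Superposition: R_A = 349/6 kN, R_B = 383/6 kN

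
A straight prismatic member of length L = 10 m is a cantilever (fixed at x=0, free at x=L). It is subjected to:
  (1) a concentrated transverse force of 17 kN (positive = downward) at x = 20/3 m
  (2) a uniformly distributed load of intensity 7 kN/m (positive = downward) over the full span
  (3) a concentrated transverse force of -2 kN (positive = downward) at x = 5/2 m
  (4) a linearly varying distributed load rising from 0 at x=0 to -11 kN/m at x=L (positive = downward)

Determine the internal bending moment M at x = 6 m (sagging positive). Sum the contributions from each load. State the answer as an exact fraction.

M(6) = 134/15 kN·m

Load 1 — point force P=17 kN at a=20/3 m (b=L-a=10/3):
  M_1 = -P(a-x)  [x≤a] = -17·((20/3)-6) = -34/3 kN·m
Load 2 — uniform load w=7 kN/m over full span:
  M_2 = -w(L-x)²/2 = -7·(10-6)²/2 = -56 kN·m
Load 3 — point force P=-2 kN at a=5/2 m (b=L-a=15/2):
  M_3 = 0  [x>a] = 0 kN·m
Load 4 — triangular load w₀=-11 kN/m (0→w₀ over full span):
  M_4 = w₀Lx/2 - w₀L²/3 - w₀x³/(6L) = (-11)·10·6/2 - (-11)·10²/3 - (-11)·6³/(6·10) = 1144/15 kN·m
Superposition: M = Σ M_i = 134/15 kN·m ≈ 8.933333 kN·m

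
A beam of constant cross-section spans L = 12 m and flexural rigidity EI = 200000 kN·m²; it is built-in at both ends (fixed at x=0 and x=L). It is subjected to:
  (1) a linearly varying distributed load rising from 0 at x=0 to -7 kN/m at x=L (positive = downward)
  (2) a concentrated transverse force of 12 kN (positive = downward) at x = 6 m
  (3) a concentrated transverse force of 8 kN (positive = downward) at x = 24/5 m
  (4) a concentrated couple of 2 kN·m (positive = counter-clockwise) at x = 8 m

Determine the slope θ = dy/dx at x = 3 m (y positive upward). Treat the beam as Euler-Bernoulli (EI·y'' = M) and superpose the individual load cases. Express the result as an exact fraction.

θ(3) = -301/800000000 rad

Load 1 — triangular load w₀=-7 kN/m (0→w₀ over full span):
  θ_1 = -w₀(2x(L-x)(L-2x)(x+2L)+x²(L-x)²)/(120LEI) = -(-7)·(2·3·(12-3)·(12-2·3)·(3+2·12)+3²·(12-3)²)/(120·12·200000) = 7371/32000000 rad
Load 2 — point force P=12 kN at a=6 m (b=L-a=6):
  θ_2 = -Pb²x(2aL-(3a+b)x)/(2L³EI)  [x≤a] = -12·6²·3·(2·6·12-(3·6+6)·3)/(2·12³·200000) = -27/200000 rad
Load 3 — point force P=8 kN at a=24/5 m (b=L-a=36/5):
  θ_3 = -Pb²x(2aL-(3a+b)x)/(2L³EI)  [x≤a] = -8·(36/5)²·3·(2·(24/5)·12-(3·(24/5)+(36/5))·3)/(2·12³·200000) = -567/6250000 rad
Load 4 — applied couple M₀=2 kN·m at a=8 m (b=L-a=4):
  θ_4 = (R_Ax²/2 - M_Ax)/EI  [x≤a] with R_A=2/9, M_A=2/3 = ((2/9)·3²/2 - (2/3)·3)/200000 = -1/200000 rad
Superposition: θ = Σ θ_i = -301/800000000 rad ≈ -0.000000 rad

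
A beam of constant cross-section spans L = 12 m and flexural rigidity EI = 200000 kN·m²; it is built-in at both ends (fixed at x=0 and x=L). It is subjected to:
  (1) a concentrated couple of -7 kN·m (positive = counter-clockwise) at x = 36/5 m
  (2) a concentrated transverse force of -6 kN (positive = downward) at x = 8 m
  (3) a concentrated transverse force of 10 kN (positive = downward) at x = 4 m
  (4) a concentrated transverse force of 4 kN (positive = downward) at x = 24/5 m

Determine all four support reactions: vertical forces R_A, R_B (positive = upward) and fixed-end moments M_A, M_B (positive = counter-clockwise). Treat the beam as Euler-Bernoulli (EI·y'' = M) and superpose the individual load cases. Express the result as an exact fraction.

Load 1 — applied couple M₀=-7 kN·m at a=36/5 m (b=L-a=24/5):
  R_A = 6M₀ab/L³ = 6·(-7)·(36/5)·(24/5)/12³ = -21/25 kN
  M_A = M₀b(2a-b)/L² = (-7)·(24/5)·(2·(36/5)-(24/5))/12² = -56/25 kN·m
  R_B = -6M₀ab/L³ = -6·(-7)·(36/5)·(24/5)/12³ = 21/25 kN
  M_B = M₀a(2b-a)/L² = (-7)·(36/5)·(2·(24/5)-(36/5))/12² = -21/25 kN·m
Load 2 — point force P=-6 kN at a=8 m (b=L-a=4):
  R_A = Pb²(3a+b)/L³ = (-6)·4²·(3·8+4)/12³ = -14/9 kN
  M_A = Pab²/L² = (-6)·8·4²/12² = -16/3 kN·m
  R_B = Pa²(a+3b)/L³ = (-6)·8²·(8+3·4)/12³ = -40/9 kN
  M_B = -Pa²b/L² = -(-6)·8²·4/12² = 32/3 kN·m
Load 3 — point force P=10 kN at a=4 m (b=L-a=8):
  R_A = Pb²(3a+b)/L³ = 10·8²·(3·4+8)/12³ = 200/27 kN
  M_A = Pab²/L² = 10·4·8²/12² = 160/9 kN·m
  R_B = Pa²(a+3b)/L³ = 10·4²·(4+3·8)/12³ = 70/27 kN
  M_B = -Pa²b/L² = -10·4²·8/12² = -80/9 kN·m
Load 4 — point force P=4 kN at a=24/5 m (b=L-a=36/5):
  R_A = Pb²(3a+b)/L³ = 4·(36/5)²·(3·(24/5)+(36/5))/12³ = 324/125 kN
  M_A = Pab²/L² = 4·(24/5)·(36/5)²/12² = 864/125 kN·m
  R_B = Pa²(a+3b)/L³ = 4·(24/5)²·((24/5)+3·(36/5))/12³ = 176/125 kN
  M_B = -Pa²b/L² = -4·(24/5)²·(36/5)/12² = -576/125 kN·m
Superposition: R_A = 25663/3375 kN, M_A = 19256/1125 kN·m, R_B = 1337/3375 kN, M_B = -4129/1125 kN·m

R_A = 25663/3375 kN, M_A = 19256/1125 kN·m, R_B = 1337/3375 kN, M_B = -4129/1125 kN·m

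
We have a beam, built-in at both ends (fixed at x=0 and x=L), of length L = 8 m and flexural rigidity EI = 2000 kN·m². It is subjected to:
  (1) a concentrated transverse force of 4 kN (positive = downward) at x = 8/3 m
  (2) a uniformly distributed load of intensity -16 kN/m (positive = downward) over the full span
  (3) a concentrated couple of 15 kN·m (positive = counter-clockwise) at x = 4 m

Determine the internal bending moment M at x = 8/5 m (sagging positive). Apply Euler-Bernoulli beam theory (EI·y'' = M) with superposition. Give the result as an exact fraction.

M(8/5) = 1249/300 kN·m

Load 1 — point force P=4 kN at a=8/3 m (b=L-a=16/3):
  M_1 = Pb²(3a+b)x/L³ - Pab²/L²  [x≤a] = 4·(16/3)²·(3·(8/3)+(16/3))·(8/5)/8³ - 4·(8/3)·(16/3)²/8² = 0 kN·m
Load 2 — uniform load w=-16 kN/m over full span:
  M_2 = wLx/2 - wL²/12 - wx²/2 = (-16)·8·(8/5)/2 - (-16)·8²/12 - (-16)·(8/5)²/2 = 256/75 kN·m
Load 3 — applied couple M₀=15 kN·m at a=4 m (b=L-a=4):
  M_3 = R_Ax - M_A  [x≤a] with R_A=45/16, M_A=15/4 = (45/16)·(8/5) - (15/4) = 3/4 kN·m
Superposition: M = Σ M_i = 1249/300 kN·m ≈ 4.163333 kN·m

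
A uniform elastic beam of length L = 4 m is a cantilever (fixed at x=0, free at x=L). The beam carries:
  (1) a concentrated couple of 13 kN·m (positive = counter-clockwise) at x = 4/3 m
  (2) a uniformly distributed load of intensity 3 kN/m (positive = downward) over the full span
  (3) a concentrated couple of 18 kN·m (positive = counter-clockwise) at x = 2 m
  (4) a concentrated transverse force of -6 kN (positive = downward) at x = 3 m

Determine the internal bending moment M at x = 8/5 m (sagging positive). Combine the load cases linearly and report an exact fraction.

Load 1 — applied couple M₀=13 kN·m at a=4/3 m (b=L-a=8/3):
  M_1 = 0  [x>a] = 0 kN·m
Load 2 — uniform load w=3 kN/m over full span:
  M_2 = -w(L-x)²/2 = -3·(4-(8/5))²/2 = -216/25 kN·m
Load 3 — applied couple M₀=18 kN·m at a=2 m (b=L-a=2):
  M_3 = M₀  [x≤a] = 18 = 18 kN·m
Load 4 — point force P=-6 kN at a=3 m (b=L-a=1):
  M_4 = -P(a-x)  [x≤a] = -(-6)·(3-(8/5)) = 42/5 kN·m
Superposition: M = Σ M_i = 444/25 kN·m ≈ 17.760000 kN·m

M(8/5) = 444/25 kN·m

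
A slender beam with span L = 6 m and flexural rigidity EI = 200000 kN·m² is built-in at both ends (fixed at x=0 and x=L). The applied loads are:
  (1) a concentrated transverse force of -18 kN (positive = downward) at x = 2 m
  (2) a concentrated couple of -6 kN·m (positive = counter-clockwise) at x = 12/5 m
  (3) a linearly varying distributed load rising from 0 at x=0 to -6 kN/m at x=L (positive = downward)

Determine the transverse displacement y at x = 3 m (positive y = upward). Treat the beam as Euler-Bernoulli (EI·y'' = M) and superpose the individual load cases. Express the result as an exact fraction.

y(3) = 4593/40000000 m

Load 1 — point force P=-18 kN at a=2 m (b=L-a=4):
  y_1 = -Pa²(L-x)²(3bL-(3b+a)(L-x))/(6L³EI)  [x>a] = -(-18)·2²·(6-3)²·(3·4·6-(3·4+2)·(6-3))/(6·6³·200000) = 3/40000 m
Load 2 — applied couple M₀=-6 kN·m at a=12/5 m (b=L-a=18/5):
  y_2 = (R_Ax³/6 - M_Ax²/2 - M₀(x-a)²/2)/EI  [x>a] with R_A=-36/25, M_A=-18/25 = ((-36/25)·3³/6 - (-18/25)·3²/2 - (-6)·(3-(12/5))²/2)/200000 = -27/2500000 m
Load 3 — triangular load w₀=-6 kN/m (0→w₀ over full span):
  y_3 = -w₀x²(L-x)²(x+2L)/(120LEI) = -(-6)·3²·(6-3)²·(3+2·6)/(120·6·200000) = 81/1600000 m
Superposition: y = Σ y_i = 4593/40000000 m ≈ 0.000115 m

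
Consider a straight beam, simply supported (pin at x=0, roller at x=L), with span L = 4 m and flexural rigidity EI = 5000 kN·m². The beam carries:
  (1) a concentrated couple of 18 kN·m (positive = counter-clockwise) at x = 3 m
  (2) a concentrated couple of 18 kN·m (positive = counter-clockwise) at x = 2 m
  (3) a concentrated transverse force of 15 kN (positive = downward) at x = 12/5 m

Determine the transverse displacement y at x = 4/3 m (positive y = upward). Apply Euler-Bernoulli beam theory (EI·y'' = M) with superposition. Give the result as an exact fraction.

y(4/3) = -19571/3375000 m

Load 1 — applied couple M₀=18 kN·m at a=3 m (b=L-a=1):
  y_1 = (M₀x³/(6L)+C₁x)/EI  [x≤a] with C₁=M₀(3b²-L²)/(6L)=-39/4 = (18·(4/3)³/(6·4)+(-39/4)·(4/3))/5000 = -101/45000 m
Load 2 — applied couple M₀=18 kN·m at a=2 m (b=L-a=2):
  y_2 = (M₀x³/(6L)+C₁x)/EI  [x≤a] with C₁=M₀(3b²-L²)/(6L)=-3 = (18·(4/3)³/(6·4)+(-3)·(4/3))/5000 = -1/2250 m
Load 3 — point force P=15 kN at a=12/5 m (b=L-a=8/5):
  y_3 = -Pbx(L²-b²-x²)/(6LEI)  [x≤a] = -15·(8/5)·(4/3)·(4²-(8/5)²-(4/3)²)/(6·4·5000) = -1312/421875 m
Superposition: y = Σ y_i = -19571/3375000 m ≈ -0.005799 m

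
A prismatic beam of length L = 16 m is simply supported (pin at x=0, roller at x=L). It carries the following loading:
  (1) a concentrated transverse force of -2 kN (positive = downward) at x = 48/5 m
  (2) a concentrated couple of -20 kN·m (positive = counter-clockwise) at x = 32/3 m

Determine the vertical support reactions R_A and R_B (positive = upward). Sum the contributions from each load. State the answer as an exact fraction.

Load 1 — point force P=-2 kN at a=48/5 m (b=L-a=32/5):
  R_A = Pb/L = (-2)·(32/5)/16 = -4/5 kN
  R_B = Pa/L = (-2)·(48/5)/16 = -6/5 kN
Load 2 — applied couple M₀=-20 kN·m at a=32/3 m (b=L-a=16/3):
  R_A = M₀/L = (-20)/16 = -5/4 kN
  R_B = -M₀/L = -(-20)/16 = 5/4 kN
Superposition: R_A = -41/20 kN, R_B = 1/20 kN

R_A = -41/20 kN, R_B = 1/20 kN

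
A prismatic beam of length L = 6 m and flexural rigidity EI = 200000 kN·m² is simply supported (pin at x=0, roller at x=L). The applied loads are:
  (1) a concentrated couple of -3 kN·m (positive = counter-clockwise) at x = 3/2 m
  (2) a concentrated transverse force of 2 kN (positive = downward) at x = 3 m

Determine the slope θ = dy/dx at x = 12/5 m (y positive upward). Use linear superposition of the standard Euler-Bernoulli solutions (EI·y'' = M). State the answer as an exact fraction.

θ(12/5) = -969/80000000 rad

Load 1 — applied couple M₀=-3 kN·m at a=3/2 m (b=L-a=9/2):
  θ_1 = (M₀x²/(2L)-M₀(x-a)+C₁)/EI  [x>a] with C₁=M₀(3b²-L²)/(6L)=-33/16 = ((-3)·(12/5)²/(2·6)-(-3)·((12/5)-(3/2))+(-33/16))/200000 = -321/80000000 rad
Load 2 — point force P=2 kN at a=3 m (b=L-a=3):
  θ_2 = -Pb(L²-b²-3x²)/(6LEI)  [x≤a] = -2·3·(6²-3²-3·(12/5)²)/(6·6·200000) = -81/10000000 rad
Superposition: θ = Σ θ_i = -969/80000000 rad ≈ -0.000012 rad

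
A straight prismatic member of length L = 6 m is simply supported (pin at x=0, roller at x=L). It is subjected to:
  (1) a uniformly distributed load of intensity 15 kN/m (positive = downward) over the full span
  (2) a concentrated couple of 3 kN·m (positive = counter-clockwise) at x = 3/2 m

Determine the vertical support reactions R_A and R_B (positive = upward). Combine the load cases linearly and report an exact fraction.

R_A = 91/2 kN, R_B = 89/2 kN

Load 1 — uniform load w=15 kN/m over full span:
  R_A = wL/2 = 15·6/2 = 45 kN
  R_B = wL/2 = 15·6/2 = 45 kN
Load 2 — applied couple M₀=3 kN·m at a=3/2 m (b=L-a=9/2):
  R_A = M₀/L = 3/6 = 1/2 kN
  R_B = -M₀/L = -3/6 = -1/2 kN
Superposition: R_A = 91/2 kN, R_B = 89/2 kN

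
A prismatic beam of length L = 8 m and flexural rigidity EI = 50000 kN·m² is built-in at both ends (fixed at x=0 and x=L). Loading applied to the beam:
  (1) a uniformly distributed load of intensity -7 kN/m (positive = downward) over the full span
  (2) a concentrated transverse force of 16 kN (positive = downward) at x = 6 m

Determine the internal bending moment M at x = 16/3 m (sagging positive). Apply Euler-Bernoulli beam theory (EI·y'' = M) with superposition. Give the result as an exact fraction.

M(16/3) = -46/9 kN·m

Load 1 — uniform load w=-7 kN/m over full span:
  M_1 = wLx/2 - wL²/12 - wx²/2 = (-7)·8·(16/3)/2 - (-7)·8²/12 - (-7)·(16/3)²/2 = -112/9 kN·m
Load 2 — point force P=16 kN at a=6 m (b=L-a=2):
  M_2 = Pb²(3a+b)x/L³ - Pab²/L²  [x≤a] = 16·2²·(3·6+2)·(16/3)/8³ - 16·6·2²/8² = 22/3 kN·m
Superposition: M = Σ M_i = -46/9 kN·m ≈ -5.111111 kN·m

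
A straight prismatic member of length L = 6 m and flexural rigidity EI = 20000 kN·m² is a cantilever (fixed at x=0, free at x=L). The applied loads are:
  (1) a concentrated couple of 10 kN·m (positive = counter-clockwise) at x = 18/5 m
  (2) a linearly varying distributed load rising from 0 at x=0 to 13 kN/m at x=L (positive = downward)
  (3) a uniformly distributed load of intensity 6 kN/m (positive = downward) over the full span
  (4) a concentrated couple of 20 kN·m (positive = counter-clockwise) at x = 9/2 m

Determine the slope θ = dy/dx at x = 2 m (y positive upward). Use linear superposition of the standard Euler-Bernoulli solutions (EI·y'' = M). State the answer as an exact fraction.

Load 1 — applied couple M₀=10 kN·m at a=18/5 m (b=L-a=12/5):
  θ_1 = M₀x/EI  [x≤a] = 10·2/20000 = 1/1000 rad
Load 2 — triangular load w₀=13 kN/m (0→w₀ over full span):
  θ_2 = (w₀Lx²/4-w₀L²x/3-w₀x⁴/(24L))/EI = (13·6·2²/4-13·6²·2/3-13·2⁴/(24·6))/20000 = -2119/180000 rad
Load 3 — uniform load w=6 kN/m over full span:
  θ_3 = -wx(x²-3Lx+3L²)/(6EI) = -6·2·(2²-3·6·2+3·6²)/(6·20000) = -19/2500 rad
Load 4 — applied couple M₀=20 kN·m at a=9/2 m (b=L-a=3/2):
  θ_4 = M₀x/EI  [x≤a] = 20·2/20000 = 1/500 rad
Superposition: θ = Σ θ_i = -2947/180000 rad ≈ -0.016372 rad

θ(2) = -2947/180000 rad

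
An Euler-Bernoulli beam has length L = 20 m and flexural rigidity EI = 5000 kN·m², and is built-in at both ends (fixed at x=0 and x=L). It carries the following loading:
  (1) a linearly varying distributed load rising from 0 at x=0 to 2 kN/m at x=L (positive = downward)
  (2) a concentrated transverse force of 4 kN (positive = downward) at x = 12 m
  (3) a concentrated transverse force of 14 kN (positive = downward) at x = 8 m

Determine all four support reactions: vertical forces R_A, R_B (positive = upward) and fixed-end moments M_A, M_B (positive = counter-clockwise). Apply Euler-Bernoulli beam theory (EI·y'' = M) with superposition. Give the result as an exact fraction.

R_A = 412/25 kN, M_A = 224/3 kN·m, R_B = 538/25 kN, M_B = -392/5 kN·m

Load 1 — triangular load w₀=2 kN/m (0→w₀ over full span):
  R_A = 3w₀L/20 = 3·2·20/20 = 6 kN
  M_A = w₀L²/30 = 2·20²/30 = 80/3 kN·m
  R_B = 7w₀L/20 = 7·2·20/20 = 14 kN
  M_B = -w₀L²/20 = -2·20²/20 = -40 kN·m
Load 2 — point force P=4 kN at a=12 m (b=L-a=8):
  R_A = Pb²(3a+b)/L³ = 4·8²·(3·12+8)/20³ = 176/125 kN
  M_A = Pab²/L² = 4·12·8²/20² = 192/25 kN·m
  R_B = Pa²(a+3b)/L³ = 4·12²·(12+3·8)/20³ = 324/125 kN
  M_B = -Pa²b/L² = -4·12²·8/20² = -288/25 kN·m
Load 3 — point force P=14 kN at a=8 m (b=L-a=12):
  R_A = Pb²(3a+b)/L³ = 14·12²·(3·8+12)/20³ = 1134/125 kN
  M_A = Pab²/L² = 14·8·12²/20² = 1008/25 kN·m
  R_B = Pa²(a+3b)/L³ = 14·8²·(8+3·12)/20³ = 616/125 kN
  M_B = -Pa²b/L² = -14·8²·12/20² = -672/25 kN·m
Superposition: R_A = 412/25 kN, M_A = 224/3 kN·m, R_B = 538/25 kN, M_B = -392/5 kN·m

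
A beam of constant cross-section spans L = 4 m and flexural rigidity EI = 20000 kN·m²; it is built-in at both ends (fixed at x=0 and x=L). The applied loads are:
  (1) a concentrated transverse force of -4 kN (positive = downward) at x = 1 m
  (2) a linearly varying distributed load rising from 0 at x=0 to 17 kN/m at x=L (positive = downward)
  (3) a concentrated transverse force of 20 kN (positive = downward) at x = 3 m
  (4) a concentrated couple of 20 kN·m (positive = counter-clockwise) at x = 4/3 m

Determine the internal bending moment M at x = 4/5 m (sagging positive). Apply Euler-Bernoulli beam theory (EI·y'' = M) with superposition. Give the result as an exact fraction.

M(4/5) = 591/250 kN·m

Load 1 — point force P=-4 kN at a=1 m (b=L-a=3):
  M_1 = Pb²(3a+b)x/L³ - Pab²/L²  [x≤a] = (-4)·3²·(3·1+3)·(4/5)/4³ - (-4)·1·3²/4² = -9/20 kN·m
Load 2 — triangular load w₀=17 kN/m (0→w₀ over full span):
  M_2 = 3w₀Lx/20 - w₀L²/30 - w₀x³/(6L) = 3·17·4·(4/5)/20 - 17·4²/30 - 17·(4/5)³/(6·4) = -476/375 kN·m
Load 3 — point force P=20 kN at a=3 m (b=L-a=1):
  M_3 = Pb²(3a+b)x/L³ - Pab²/L²  [x≤a] = 20·1²·(3·3+1)·(4/5)/4³ - 20·3·1²/4² = -5/4 kN·m
Load 4 — applied couple M₀=20 kN·m at a=4/3 m (b=L-a=8/3):
  M_4 = R_Ax - M_A  [x≤a] with R_A=20/3, M_A=0 = (20/3)·(4/5) - 0 = 16/3 kN·m
Superposition: M = Σ M_i = 591/250 kN·m ≈ 2.364000 kN·m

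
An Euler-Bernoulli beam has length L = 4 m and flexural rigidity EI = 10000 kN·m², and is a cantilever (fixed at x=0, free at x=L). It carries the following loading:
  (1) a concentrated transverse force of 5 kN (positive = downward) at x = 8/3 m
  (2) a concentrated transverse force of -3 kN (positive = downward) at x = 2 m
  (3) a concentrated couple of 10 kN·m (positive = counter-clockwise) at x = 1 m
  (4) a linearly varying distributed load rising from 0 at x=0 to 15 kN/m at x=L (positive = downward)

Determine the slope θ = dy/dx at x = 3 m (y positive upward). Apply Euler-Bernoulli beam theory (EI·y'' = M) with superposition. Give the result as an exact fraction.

θ(3) = -34397/2880000 rad

Load 1 — point force P=5 kN at a=8/3 m (b=L-a=4/3):
  θ_1 = -Pa²/(2EI)  [x>a] = -5·(8/3)²/(2·10000) = -2/1125 rad
Load 2 — point force P=-3 kN at a=2 m (b=L-a=2):
  θ_2 = -Pa²/(2EI)  [x>a] = -(-3)·2²/(2·10000) = 3/5000 rad
Load 3 — applied couple M₀=10 kN·m at a=1 m (b=L-a=3):
  θ_3 = M₀a/EI  [x>a] = 10·1/10000 = 1/1000 rad
Load 4 — triangular load w₀=15 kN/m (0→w₀ over full span):
  θ_4 = (w₀Lx²/4-w₀L²x/3-w₀x⁴/(24L))/EI = (15·4·3²/4-15·4²·3/3-15·3⁴/(24·4))/10000 = -753/64000 rad
Superposition: θ = Σ θ_i = -34397/2880000 rad ≈ -0.011943 rad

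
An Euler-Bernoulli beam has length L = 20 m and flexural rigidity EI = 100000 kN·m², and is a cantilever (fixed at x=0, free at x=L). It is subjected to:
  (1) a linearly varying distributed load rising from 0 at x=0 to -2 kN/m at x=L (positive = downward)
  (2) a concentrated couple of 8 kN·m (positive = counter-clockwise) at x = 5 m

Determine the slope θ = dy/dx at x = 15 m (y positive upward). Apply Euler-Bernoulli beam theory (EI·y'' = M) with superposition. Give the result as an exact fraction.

Load 1 — triangular load w₀=-2 kN/m (0→w₀ over full span):
  θ_1 = (w₀Lx²/4-w₀L²x/3-w₀x⁴/(24L))/EI = ((-2)·20·15²/4-(-2)·20²·15/3-(-2)·15⁴/(24·20))/100000 = 251/12800 rad
Load 2 — applied couple M₀=8 kN·m at a=5 m (b=L-a=15):
  θ_2 = M₀a/EI  [x>a] = 8·5/100000 = 1/2500 rad
Superposition: θ = Σ θ_i = 6403/320000 rad ≈ 0.020009 rad

θ(15) = 6403/320000 rad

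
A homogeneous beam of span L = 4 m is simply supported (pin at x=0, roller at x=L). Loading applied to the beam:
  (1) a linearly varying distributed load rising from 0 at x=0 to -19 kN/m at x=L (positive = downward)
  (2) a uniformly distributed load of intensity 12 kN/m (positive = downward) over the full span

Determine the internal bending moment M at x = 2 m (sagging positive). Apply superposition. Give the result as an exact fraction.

Load 1 — triangular load w₀=-19 kN/m (0→w₀ over full span):
  M_1 = w₀Lx/6 - w₀x³/(6L) = (-19)·4·2/6 - (-19)·2³/(6·4) = -19 kN·m
Load 2 — uniform load w=12 kN/m over full span:
  M_2 = wx(L-x)/2 = 12·2·(4-2)/2 = 24 kN·m
Superposition: M = Σ M_i = 5 kN·m ≈ 5.000000 kN·m

M(2) = 5 kN·m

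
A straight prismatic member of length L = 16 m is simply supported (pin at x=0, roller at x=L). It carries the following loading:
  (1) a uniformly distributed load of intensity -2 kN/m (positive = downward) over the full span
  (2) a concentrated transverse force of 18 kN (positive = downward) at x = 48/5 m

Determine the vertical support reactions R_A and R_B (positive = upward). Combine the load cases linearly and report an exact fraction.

Load 1 — uniform load w=-2 kN/m over full span:
  R_A = wL/2 = (-2)·16/2 = -16 kN
  R_B = wL/2 = (-2)·16/2 = -16 kN
Load 2 — point force P=18 kN at a=48/5 m (b=L-a=32/5):
  R_A = Pb/L = 18·(32/5)/16 = 36/5 kN
  R_B = Pa/L = 18·(48/5)/16 = 54/5 kN
Superposition: R_A = -44/5 kN, R_B = -26/5 kN

R_A = -44/5 kN, R_B = -26/5 kN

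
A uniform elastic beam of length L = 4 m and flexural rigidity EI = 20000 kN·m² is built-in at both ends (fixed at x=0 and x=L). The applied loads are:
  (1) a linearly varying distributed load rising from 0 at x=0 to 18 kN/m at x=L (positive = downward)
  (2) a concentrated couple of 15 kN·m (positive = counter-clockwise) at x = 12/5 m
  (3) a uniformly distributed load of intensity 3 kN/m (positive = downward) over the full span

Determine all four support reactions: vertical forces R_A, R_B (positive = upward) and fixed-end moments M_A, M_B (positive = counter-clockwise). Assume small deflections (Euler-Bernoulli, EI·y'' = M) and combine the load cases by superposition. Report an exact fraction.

R_A = 111/5 kN, M_A = 92/5 kN·m, R_B = 129/5 kN, M_B = -83/5 kN·m

Load 1 — triangular load w₀=18 kN/m (0→w₀ over full span):
  R_A = 3w₀L/20 = 3·18·4/20 = 54/5 kN
  M_A = w₀L²/30 = 18·4²/30 = 48/5 kN·m
  R_B = 7w₀L/20 = 7·18·4/20 = 126/5 kN
  M_B = -w₀L²/20 = -18·4²/20 = -72/5 kN·m
Load 2 — applied couple M₀=15 kN·m at a=12/5 m (b=L-a=8/5):
  R_A = 6M₀ab/L³ = 6·15·(12/5)·(8/5)/4³ = 27/5 kN
  M_A = M₀b(2a-b)/L² = 15·(8/5)·(2·(12/5)-(8/5))/4² = 24/5 kN·m
  R_B = -6M₀ab/L³ = -6·15·(12/5)·(8/5)/4³ = -27/5 kN
  M_B = M₀a(2b-a)/L² = 15·(12/5)·(2·(8/5)-(12/5))/4² = 9/5 kN·m
Load 3 — uniform load w=3 kN/m over full span:
  R_A = wL/2 = 3·4/2 = 6 kN
  M_A = wL²/12 = 3·4²/12 = 4 kN·m
  R_B = wL/2 = 3·4/2 = 6 kN
  M_B = -wL²/12 = -3·4²/12 = -4 kN·m
Superposition: R_A = 111/5 kN, M_A = 92/5 kN·m, R_B = 129/5 kN, M_B = -83/5 kN·m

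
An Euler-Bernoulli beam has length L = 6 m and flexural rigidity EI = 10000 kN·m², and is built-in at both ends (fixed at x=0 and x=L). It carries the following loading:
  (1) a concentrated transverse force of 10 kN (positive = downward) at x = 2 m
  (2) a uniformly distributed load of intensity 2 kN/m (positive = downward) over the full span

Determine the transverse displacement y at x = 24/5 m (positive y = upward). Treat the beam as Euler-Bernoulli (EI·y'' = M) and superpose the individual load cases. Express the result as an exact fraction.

y(24/5) = -1223/2343750 m

Load 1 — point force P=10 kN at a=2 m (b=L-a=4):
  y_1 = -Pa²(L-x)²(3bL-(3b+a)(L-x))/(6L³EI)  [x>a] = -10·2²·(6-(24/5))²·(3·4·6-(3·4+2)·(6-(24/5)))/(6·6³·10000) = -23/93750 m
Load 2 — uniform load w=2 kN/m over full span:
  y_2 = -wx²(L-x)²/(24EI) = -2·(24/5)²·(6-(24/5))²/(24·10000) = -108/390625 m
Superposition: y = Σ y_i = -1223/2343750 m ≈ -0.000522 m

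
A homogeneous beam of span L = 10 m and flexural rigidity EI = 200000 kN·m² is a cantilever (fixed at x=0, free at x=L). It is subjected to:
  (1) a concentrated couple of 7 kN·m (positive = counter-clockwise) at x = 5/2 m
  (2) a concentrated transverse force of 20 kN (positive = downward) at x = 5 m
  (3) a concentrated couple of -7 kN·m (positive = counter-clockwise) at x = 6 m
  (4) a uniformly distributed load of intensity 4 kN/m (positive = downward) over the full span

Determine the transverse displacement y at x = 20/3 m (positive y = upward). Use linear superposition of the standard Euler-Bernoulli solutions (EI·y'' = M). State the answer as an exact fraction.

Load 1 — applied couple M₀=7 kN·m at a=5/2 m (b=L-a=15/2):
  y_1 = M₀a(2x-a)/(2EI)  [x>a] = 7·(5/2)·(2·(20/3)-(5/2))/(2·200000) = 91/192000 m
Load 2 — point force P=20 kN at a=5 m (b=L-a=5):
  y_2 = -Pa²(3x-a)/(6EI)  [x>a] = -20·5²·(3·(20/3)-5)/(6·200000) = -1/160 m
Load 3 — applied couple M₀=-7 kN·m at a=6 m (b=L-a=4):
  y_3 = M₀a(2x-a)/(2EI)  [x>a] = (-7)·6·(2·(20/3)-6)/(2·200000) = -77/100000 m
Load 4 — uniform load w=4 kN/m over full span:
  y_4 = -wx²(x²-4Lx+6L²)/(24EI) = -4·(20/3)²·((20/3)²-4·10·(20/3)+6·10²)/(24·200000) = -17/1215 m
Superposition: y = Σ y_i = -7985101/388800000 m ≈ -0.020538 m

y(20/3) = -7985101/388800000 m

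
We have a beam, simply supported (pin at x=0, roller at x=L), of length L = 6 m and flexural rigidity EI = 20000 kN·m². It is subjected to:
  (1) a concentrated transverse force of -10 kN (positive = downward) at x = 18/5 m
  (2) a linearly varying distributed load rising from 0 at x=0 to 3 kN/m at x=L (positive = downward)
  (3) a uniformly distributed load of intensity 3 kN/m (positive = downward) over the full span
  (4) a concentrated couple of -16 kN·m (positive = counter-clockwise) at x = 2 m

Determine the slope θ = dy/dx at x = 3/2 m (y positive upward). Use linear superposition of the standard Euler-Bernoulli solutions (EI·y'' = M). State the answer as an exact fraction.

θ(3/2) = -394873/384000000 rad

Load 1 — point force P=-10 kN at a=18/5 m (b=L-a=12/5):
  θ_1 = -Pb(L²-b²-3x²)/(6LEI)  [x≤a] = -(-10)·(12/5)·(6²-(12/5)²-3·(3/2)²)/(6·6·20000) = 783/1000000 rad
Load 2 — triangular load w₀=3 kN/m (0→w₀ over full span):
  θ_2 = -w₀(7L⁴-30L²x²+15x⁴)/(360LEI) = -3·(7·6⁴-30·6²·(3/2)²+15·(3/2)⁴)/(360·6·20000) = -11943/25600000 rad
Load 3 — uniform load w=3 kN/m over full span:
  θ_3 = -w(L³-6Lx²+4x³)/(24EI) = -3·(6³-6·6·(3/2)²+4·(3/2)³)/(24·20000) = -297/320000 rad
Load 4 — applied couple M₀=-16 kN·m at a=2 m (b=L-a=4):
  θ_4 = (M₀x²/(2L)+C₁)/EI  [x≤a] with C₁=M₀(3b²-L²)/(6L)=-16/3 = ((-16)·(3/2)²/(2·6)+(-16/3))/20000 = -1/2400 rad
Superposition: θ = Σ θ_i = -394873/384000000 rad ≈ -0.001028 rad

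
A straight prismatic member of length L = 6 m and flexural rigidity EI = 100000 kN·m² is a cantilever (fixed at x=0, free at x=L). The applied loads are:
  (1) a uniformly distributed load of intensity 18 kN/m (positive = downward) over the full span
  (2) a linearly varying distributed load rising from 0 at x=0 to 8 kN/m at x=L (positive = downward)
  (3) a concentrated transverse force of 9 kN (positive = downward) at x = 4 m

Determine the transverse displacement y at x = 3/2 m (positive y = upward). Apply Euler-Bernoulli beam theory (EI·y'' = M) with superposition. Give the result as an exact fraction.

Load 1 — uniform load w=18 kN/m over full span:
  y_1 = -wx²(x²-4Lx+6L²)/(24EI) = -18·(3/2)²·((3/2)²-4·6·(3/2)+6·6²)/(24·100000) = -19683/6400000 m
Load 2 — triangular load w₀=8 kN/m (0→w₀ over full span):
  y_2 = (w₀Lx³/12-w₀L²x²/6-w₀x⁵/(120L))/EI = (8·6·(3/2)³/12-8·6²·(3/2)²/6-8·(3/2)⁵/(120·6))/100000 = -30267/32000000 m
Load 3 — point force P=9 kN at a=4 m (b=L-a=2):
  y_3 = -Px²(3a-x)/(6EI)  [x≤a] = -9·(3/2)²·(3·4-(3/2))/(6·100000) = -567/1600000 m
Superposition: y = Σ y_i = -70011/16000000 m ≈ -0.004376 m

y(3/2) = -70011/16000000 m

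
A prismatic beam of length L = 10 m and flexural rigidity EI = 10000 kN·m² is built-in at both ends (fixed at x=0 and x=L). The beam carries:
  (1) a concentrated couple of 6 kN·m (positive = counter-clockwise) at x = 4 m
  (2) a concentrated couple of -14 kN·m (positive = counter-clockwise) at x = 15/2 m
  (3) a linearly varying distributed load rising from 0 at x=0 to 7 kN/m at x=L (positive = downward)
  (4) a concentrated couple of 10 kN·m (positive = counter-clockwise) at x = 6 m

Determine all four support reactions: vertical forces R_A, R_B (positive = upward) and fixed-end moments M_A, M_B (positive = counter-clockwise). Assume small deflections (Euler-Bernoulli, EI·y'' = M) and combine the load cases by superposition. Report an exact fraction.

R_A = 11229/1000 kN, M_A = 13727/600 kN·m, R_B = 23771/1000 kN, M_B = -5851/200 kN·m

Load 1 — applied couple M₀=6 kN·m at a=4 m (b=L-a=6):
  R_A = 6M₀ab/L³ = 6·6·4·6/10³ = 108/125 kN
  M_A = M₀b(2a-b)/L² = 6·6·(2·4-6)/10² = 18/25 kN·m
  R_B = -6M₀ab/L³ = -6·6·4·6/10³ = -108/125 kN
  M_B = M₀a(2b-a)/L² = 6·4·(2·6-4)/10² = 48/25 kN·m
Load 2 — applied couple M₀=-14 kN·m at a=15/2 m (b=L-a=5/2):
  R_A = 6M₀ab/L³ = 6·(-14)·(15/2)·(5/2)/10³ = -63/40 kN
  M_A = M₀b(2a-b)/L² = (-14)·(5/2)·(2·(15/2)-(5/2))/10² = -35/8 kN·m
  R_B = -6M₀ab/L³ = -6·(-14)·(15/2)·(5/2)/10³ = 63/40 kN
  M_B = M₀a(2b-a)/L² = (-14)·(15/2)·(2·(5/2)-(15/2))/10² = 21/8 kN·m
Load 3 — triangular load w₀=7 kN/m (0→w₀ over full span):
  R_A = 3w₀L/20 = 3·7·10/20 = 21/2 kN
  M_A = w₀L²/30 = 7·10²/30 = 70/3 kN·m
  R_B = 7w₀L/20 = 7·7·10/20 = 49/2 kN
  M_B = -w₀L²/20 = -7·10²/20 = -35 kN·m
Load 4 — applied couple M₀=10 kN·m at a=6 m (b=L-a=4):
  R_A = 6M₀ab/L³ = 6·10·6·4/10³ = 36/25 kN
  M_A = M₀b(2a-b)/L² = 10·4·(2·6-4)/10² = 16/5 kN·m
  R_B = -6M₀ab/L³ = -6·10·6·4/10³ = -36/25 kN
  M_B = M₀a(2b-a)/L² = 10·6·(2·4-6)/10² = 6/5 kN·m
Superposition: R_A = 11229/1000 kN, M_A = 13727/600 kN·m, R_B = 23771/1000 kN, M_B = -5851/200 kN·m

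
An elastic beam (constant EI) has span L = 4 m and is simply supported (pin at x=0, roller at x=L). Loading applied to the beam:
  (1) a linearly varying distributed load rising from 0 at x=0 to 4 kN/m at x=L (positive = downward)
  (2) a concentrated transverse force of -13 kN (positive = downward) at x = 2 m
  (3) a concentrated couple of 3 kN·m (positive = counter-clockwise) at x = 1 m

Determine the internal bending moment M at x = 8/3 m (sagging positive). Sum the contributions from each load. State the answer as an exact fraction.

M(8/3) = -463/81 kN·m

Load 1 — triangular load w₀=4 kN/m (0→w₀ over full span):
  M_1 = w₀Lx/6 - w₀x³/(6L) = 4·4·(8/3)/6 - 4·(8/3)³/(6·4) = 320/81 kN·m
Load 2 — point force P=-13 kN at a=2 m (b=L-a=2):
  M_2 = Pa(L-x)/L  [x>a] = (-13)·2·(4-(8/3))/4 = -26/3 kN·m
Load 3 — applied couple M₀=3 kN·m at a=1 m (b=L-a=3):
  M_3 = M₀x/L - M₀  [x>a] = 3·(8/3)/4 - 3 = -1 kN·m
Superposition: M = Σ M_i = -463/81 kN·m ≈ -5.716049 kN·m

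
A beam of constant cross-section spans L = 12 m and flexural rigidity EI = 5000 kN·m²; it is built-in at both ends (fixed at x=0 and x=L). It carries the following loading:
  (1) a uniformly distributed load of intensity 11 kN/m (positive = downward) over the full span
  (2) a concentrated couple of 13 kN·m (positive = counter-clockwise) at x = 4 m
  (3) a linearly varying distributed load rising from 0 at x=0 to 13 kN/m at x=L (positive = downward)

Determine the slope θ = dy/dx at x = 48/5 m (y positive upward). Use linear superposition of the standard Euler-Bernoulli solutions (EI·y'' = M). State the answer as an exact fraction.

θ(48/5) = 37761/781250 rad

Load 1 — uniform load w=11 kN/m over full span:
  θ_1 = -wx(L-x)(L-2x)/(12EI) = -11·(48/5)·(12-(48/5))·(12-2·(48/5))/(12·5000) = 2376/78125 rad
Load 2 — applied couple M₀=13 kN·m at a=4 m (b=L-a=8):
  θ_2 = (R_Ax²/2 - M_Ax - M₀(x-a))/EI  [x>a] with R_A=13/9, M_A=0 = ((13/9)·(48/5)²/2 - 0·(48/5) - 13·((48/5)-4))/5000 = -39/31250 rad
Load 3 — triangular load w₀=13 kN/m (0→w₀ over full span):
  θ_3 = -w₀(2x(L-x)(L-2x)(x+2L)+x²(L-x)²)/(120LEI) = -13·(2·(48/5)·(12-(48/5))·(12-2·(48/5))·((48/5)+2·12)+(48/5)²·(12-(48/5))²)/(120·12·5000) = 7488/390625 rad
Superposition: θ = Σ θ_i = 37761/781250 rad ≈ 0.048334 rad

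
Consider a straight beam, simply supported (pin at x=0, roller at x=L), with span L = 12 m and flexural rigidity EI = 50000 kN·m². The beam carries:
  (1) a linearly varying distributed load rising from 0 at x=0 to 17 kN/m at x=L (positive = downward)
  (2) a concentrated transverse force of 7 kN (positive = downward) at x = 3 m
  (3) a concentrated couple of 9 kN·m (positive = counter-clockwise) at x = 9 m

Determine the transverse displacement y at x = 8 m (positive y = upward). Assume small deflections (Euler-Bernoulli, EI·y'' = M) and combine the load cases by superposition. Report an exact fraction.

Load 1 — triangular load w₀=17 kN/m (0→w₀ over full span):
  y_1 = -w₀x(7L⁴-10L²x²+3x⁴)/(360LEI) = -17·8·(7·12⁴-10·12²·8²+3·8⁴)/(360·12·50000) = -1156/28125 m
Load 2 — point force P=7 kN at a=3 m (b=L-a=9):
  y_2 = -Pa(L-x)(2Lx-a²-x²)/(6LEI)  [x>a] = -7·3·(12-8)·(2·12·8-3²-8²)/(6·12·50000) = -833/300000 m
Load 3 — applied couple M₀=9 kN·m at a=9 m (b=L-a=3):
  y_3 = (M₀x³/(6L)+C₁x)/EI  [x≤a] with C₁=M₀(3b²-L²)/(6L)=-117/8 = (9·8³/(6·12)+(-117/8)·8)/50000 = -53/50000 m
Superposition: y = Σ y_i = -8089/180000 m ≈ -0.044939 m

y(8) = -8089/180000 m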